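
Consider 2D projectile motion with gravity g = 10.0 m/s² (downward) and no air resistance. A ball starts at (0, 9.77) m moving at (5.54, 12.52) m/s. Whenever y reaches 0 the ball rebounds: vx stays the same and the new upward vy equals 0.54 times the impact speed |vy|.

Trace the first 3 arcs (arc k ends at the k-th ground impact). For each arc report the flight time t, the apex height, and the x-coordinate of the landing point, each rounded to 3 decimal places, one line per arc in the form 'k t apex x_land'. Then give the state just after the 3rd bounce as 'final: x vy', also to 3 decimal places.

1 3.129 17.608 17.332
2 2.027 5.134 28.560
3 1.094 1.497 34.623
final: 34.623 2.955

Arc 1: start y=9.770, vy=12.520 → t=3.129, apex=17.608, x_land=17.332, impact vy=-18.766
  bounce: vy ← 0.54·18.766 = 10.133
Arc 2: start y=0.000, vy=10.133 → t=2.027, apex=5.134, x_land=28.560, impact vy=-10.133
  bounce: vy ← 0.54·10.133 = 5.472
Arc 3: start y=0.000, vy=5.472 → t=1.094, apex=1.497, x_land=34.623, impact vy=-5.472
  bounce: vy ← 0.54·5.472 = 2.955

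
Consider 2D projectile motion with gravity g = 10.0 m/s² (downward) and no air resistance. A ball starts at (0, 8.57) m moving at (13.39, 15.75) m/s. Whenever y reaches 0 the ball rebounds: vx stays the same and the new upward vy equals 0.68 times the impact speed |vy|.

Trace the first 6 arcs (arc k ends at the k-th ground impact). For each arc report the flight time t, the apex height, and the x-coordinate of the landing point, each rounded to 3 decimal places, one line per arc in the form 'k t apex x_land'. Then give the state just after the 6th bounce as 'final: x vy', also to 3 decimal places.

Arc 1: start y=8.570, vy=15.750 → t=3.623, apex=20.973, x_land=48.513, impact vy=-20.481
  bounce: vy ← 0.68·20.481 = 13.927
Arc 2: start y=0.000, vy=13.927 → t=2.785, apex=9.698, x_land=85.809, impact vy=-13.927
  bounce: vy ← 0.68·13.927 = 9.470
Arc 3: start y=0.000, vy=9.470 → t=1.894, apex=4.484, x_land=111.171, impact vy=-9.470
  bounce: vy ← 0.68·9.470 = 6.440
Arc 4: start y=0.000, vy=6.440 → t=1.288, apex=2.074, x_land=128.417, impact vy=-6.440
  bounce: vy ← 0.68·6.440 = 4.379
Arc 5: start y=0.000, vy=4.379 → t=0.876, apex=0.959, x_land=140.144, impact vy=-4.379
  bounce: vy ← 0.68·4.379 = 2.978
Arc 6: start y=0.000, vy=2.978 → t=0.596, apex=0.443, x_land=148.118, impact vy=-2.978
  bounce: vy ← 0.68·2.978 = 2.025

1 3.623 20.973 48.513
2 2.785 9.698 85.809
3 1.894 4.484 111.171
4 1.288 2.074 128.417
5 0.876 0.959 140.144
6 0.596 0.443 148.118
final: 148.118 2.025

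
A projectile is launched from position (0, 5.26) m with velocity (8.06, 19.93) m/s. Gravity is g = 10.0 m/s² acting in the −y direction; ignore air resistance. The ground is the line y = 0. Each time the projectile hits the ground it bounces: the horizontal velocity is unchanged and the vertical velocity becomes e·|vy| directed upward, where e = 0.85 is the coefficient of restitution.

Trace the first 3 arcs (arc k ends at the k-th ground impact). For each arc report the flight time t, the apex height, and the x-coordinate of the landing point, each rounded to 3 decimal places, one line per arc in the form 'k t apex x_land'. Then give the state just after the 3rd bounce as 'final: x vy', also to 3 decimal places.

Arc 1: start y=5.260, vy=19.930 → t=4.234, apex=25.120, x_land=34.130, impact vy=-22.414
  bounce: vy ← 0.85·22.414 = 19.052
Arc 2: start y=0.000, vy=19.052 → t=3.810, apex=18.149, x_land=64.842, impact vy=-19.052
  bounce: vy ← 0.85·19.052 = 16.194
Arc 3: start y=0.000, vy=16.194 → t=3.239, apex=13.113, x_land=90.947, impact vy=-16.194
  bounce: vy ← 0.85·16.194 = 13.765

1 4.234 25.120 34.130
2 3.810 18.149 64.842
3 3.239 13.113 90.947
final: 90.947 13.765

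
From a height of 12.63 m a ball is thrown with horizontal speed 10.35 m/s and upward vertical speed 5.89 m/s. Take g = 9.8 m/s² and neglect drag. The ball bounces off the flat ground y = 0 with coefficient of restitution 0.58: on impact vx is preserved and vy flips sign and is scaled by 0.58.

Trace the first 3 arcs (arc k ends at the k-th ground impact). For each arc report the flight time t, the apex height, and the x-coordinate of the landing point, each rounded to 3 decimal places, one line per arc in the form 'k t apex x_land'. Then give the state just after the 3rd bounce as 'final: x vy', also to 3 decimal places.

1 2.315 14.400 23.963
2 1.989 4.844 44.545
3 1.153 1.630 56.483
final: 56.483 3.278

Arc 1: start y=12.630, vy=5.890 → t=2.315, apex=14.400, x_land=23.963, impact vy=-16.800
  bounce: vy ← 0.58·16.800 = 9.744
Arc 2: start y=0.000, vy=9.744 → t=1.989, apex=4.844, x_land=44.545, impact vy=-9.744
  bounce: vy ← 0.58·9.744 = 5.652
Arc 3: start y=0.000, vy=5.652 → t=1.153, apex=1.630, x_land=56.483, impact vy=-5.652
  bounce: vy ← 0.58·5.652 = 3.278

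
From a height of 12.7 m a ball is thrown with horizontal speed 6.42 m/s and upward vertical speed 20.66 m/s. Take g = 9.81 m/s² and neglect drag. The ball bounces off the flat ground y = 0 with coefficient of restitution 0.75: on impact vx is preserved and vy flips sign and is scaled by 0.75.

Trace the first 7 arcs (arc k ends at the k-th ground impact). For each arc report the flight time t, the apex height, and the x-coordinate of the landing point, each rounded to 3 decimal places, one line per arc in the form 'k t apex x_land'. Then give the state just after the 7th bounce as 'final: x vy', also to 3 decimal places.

Arc 1: start y=12.700, vy=20.660 → t=4.756, apex=34.455, x_land=30.536, impact vy=-26.000
  bounce: vy ← 0.75·26.000 = 19.500
Arc 2: start y=0.000, vy=19.500 → t=3.976, apex=19.381, x_land=56.059, impact vy=-19.500
  bounce: vy ← 0.75·19.500 = 14.625
Arc 3: start y=0.000, vy=14.625 → t=2.982, apex=10.902, x_land=75.201, impact vy=-14.625
  bounce: vy ← 0.75·14.625 = 10.969
Arc 4: start y=0.000, vy=10.969 → t=2.236, apex=6.132, x_land=89.558, impact vy=-10.969
  bounce: vy ← 0.75·10.969 = 8.227
Arc 5: start y=0.000, vy=8.227 → t=1.677, apex=3.449, x_land=100.326, impact vy=-8.227
  bounce: vy ← 0.75·8.227 = 6.170
Arc 6: start y=0.000, vy=6.170 → t=1.258, apex=1.940, x_land=108.401, impact vy=-6.170
  bounce: vy ← 0.75·6.170 = 4.627
Arc 7: start y=0.000, vy=4.627 → t=0.943, apex=1.091, x_land=114.458, impact vy=-4.627
  bounce: vy ← 0.75·4.627 = 3.471

1 4.756 34.455 30.536
2 3.976 19.381 56.059
3 2.982 10.902 75.201
4 2.236 6.132 89.558
5 1.677 3.449 100.326
6 1.258 1.940 108.401
7 0.943 1.091 114.458
final: 114.458 3.471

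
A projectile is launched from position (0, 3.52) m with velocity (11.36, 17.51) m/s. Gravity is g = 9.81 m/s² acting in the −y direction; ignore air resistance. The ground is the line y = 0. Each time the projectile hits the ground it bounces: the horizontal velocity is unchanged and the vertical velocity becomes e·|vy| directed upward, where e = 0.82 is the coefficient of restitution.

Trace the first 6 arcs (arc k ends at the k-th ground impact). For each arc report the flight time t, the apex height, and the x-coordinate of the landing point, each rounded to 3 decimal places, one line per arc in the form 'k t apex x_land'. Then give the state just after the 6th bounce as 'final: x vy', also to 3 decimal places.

1 3.761 19.147 42.721
2 3.240 12.874 79.530
3 2.657 8.657 109.713
4 2.179 5.821 134.463
5 1.787 3.914 154.759
6 1.465 2.632 171.401
final: 171.401 5.892

Arc 1: start y=3.520, vy=17.510 → t=3.761, apex=19.147, x_land=42.721, impact vy=-19.382
  bounce: vy ← 0.82·19.382 = 15.893
Arc 2: start y=0.000, vy=15.893 → t=3.240, apex=12.874, x_land=79.530, impact vy=-15.893
  bounce: vy ← 0.82·15.893 = 13.032
Arc 3: start y=0.000, vy=13.032 → t=2.657, apex=8.657, x_land=109.713, impact vy=-13.032
  bounce: vy ← 0.82·13.032 = 10.687
Arc 4: start y=0.000, vy=10.687 → t=2.179, apex=5.821, x_land=134.463, impact vy=-10.687
  bounce: vy ← 0.82·10.687 = 8.763
Arc 5: start y=0.000, vy=8.763 → t=1.787, apex=3.914, x_land=154.759, impact vy=-8.763
  bounce: vy ← 0.82·8.763 = 7.186
Arc 6: start y=0.000, vy=7.186 → t=1.465, apex=2.632, x_land=171.401, impact vy=-7.186
  bounce: vy ← 0.82·7.186 = 5.892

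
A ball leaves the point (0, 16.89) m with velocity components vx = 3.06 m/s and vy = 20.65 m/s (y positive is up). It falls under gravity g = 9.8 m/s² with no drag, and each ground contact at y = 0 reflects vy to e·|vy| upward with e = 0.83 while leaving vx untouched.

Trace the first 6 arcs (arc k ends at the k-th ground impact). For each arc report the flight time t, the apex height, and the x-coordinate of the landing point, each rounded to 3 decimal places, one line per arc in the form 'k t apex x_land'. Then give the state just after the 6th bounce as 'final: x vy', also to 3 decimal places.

Arc 1: start y=16.890, vy=20.650 → t=4.916, apex=38.646, x_land=15.041, impact vy=-27.522
  bounce: vy ← 0.83·27.522 = 22.843
Arc 2: start y=0.000, vy=22.843 → t=4.662, apex=26.623, x_land=29.307, impact vy=-22.843
  bounce: vy ← 0.83·22.843 = 18.960
Arc 3: start y=0.000, vy=18.960 → t=3.869, apex=18.341, x_land=41.147, impact vy=-18.960
  bounce: vy ← 0.83·18.960 = 15.737
Arc 4: start y=0.000, vy=15.737 → t=3.212, apex=12.635, x_land=50.975, impact vy=-15.737
  bounce: vy ← 0.83·15.737 = 13.062
Arc 5: start y=0.000, vy=13.062 → t=2.666, apex=8.704, x_land=59.132, impact vy=-13.062
  bounce: vy ← 0.83·13.062 = 10.841
Arc 6: start y=0.000, vy=10.841 → t=2.212, apex=5.996, x_land=65.902, impact vy=-10.841
  bounce: vy ← 0.83·10.841 = 8.998

1 4.916 38.646 15.041
2 4.662 26.623 29.307
3 3.869 18.341 41.147
4 3.212 12.635 50.975
5 2.666 8.704 59.132
6 2.212 5.996 65.902
final: 65.902 8.998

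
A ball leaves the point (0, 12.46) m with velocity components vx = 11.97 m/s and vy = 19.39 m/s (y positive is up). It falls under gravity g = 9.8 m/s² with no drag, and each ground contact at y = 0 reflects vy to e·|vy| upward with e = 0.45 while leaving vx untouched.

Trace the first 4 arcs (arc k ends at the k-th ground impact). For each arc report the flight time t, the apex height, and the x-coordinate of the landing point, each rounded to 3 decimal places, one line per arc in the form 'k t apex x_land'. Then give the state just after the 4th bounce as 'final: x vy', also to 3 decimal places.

Arc 1: start y=12.460, vy=19.390 → t=4.520, apex=31.642, x_land=54.101, impact vy=-24.904
  bounce: vy ← 0.45·24.904 = 11.207
Arc 2: start y=0.000, vy=11.207 → t=2.287, apex=6.408, x_land=81.478, impact vy=-11.207
  bounce: vy ← 0.45·11.207 = 5.043
Arc 3: start y=0.000, vy=5.043 → t=1.029, apex=1.298, x_land=93.797, impact vy=-5.043
  bounce: vy ← 0.45·5.043 = 2.269
Arc 4: start y=0.000, vy=2.269 → t=0.463, apex=0.263, x_land=99.341, impact vy=-2.269
  bounce: vy ← 0.45·2.269 = 1.021

1 4.520 31.642 54.101
2 2.287 6.408 81.478
3 1.029 1.298 93.797
4 0.463 0.263 99.341
final: 99.341 1.021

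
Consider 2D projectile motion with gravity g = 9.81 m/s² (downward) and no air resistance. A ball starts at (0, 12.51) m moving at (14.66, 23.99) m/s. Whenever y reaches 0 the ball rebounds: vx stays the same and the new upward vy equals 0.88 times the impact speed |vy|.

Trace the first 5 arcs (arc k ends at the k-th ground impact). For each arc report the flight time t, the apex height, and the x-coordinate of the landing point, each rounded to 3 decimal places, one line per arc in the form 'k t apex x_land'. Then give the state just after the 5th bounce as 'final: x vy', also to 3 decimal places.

Arc 1: start y=12.510, vy=23.990 → t=5.366, apex=41.843, x_land=78.669, impact vy=-28.653
  bounce: vy ← 0.88·28.653 = 25.214
Arc 2: start y=0.000, vy=25.214 → t=5.141, apex=32.403, x_land=154.029, impact vy=-25.214
  bounce: vy ← 0.88·25.214 = 22.189
Arc 3: start y=0.000, vy=22.189 → t=4.524, apex=25.093, x_land=220.345, impact vy=-22.189
  bounce: vy ← 0.88·22.189 = 19.526
Arc 4: start y=0.000, vy=19.526 → t=3.981, apex=19.432, x_land=278.704, impact vy=-19.526
  bounce: vy ← 0.88·19.526 = 17.183
Arc 5: start y=0.000, vy=17.183 → t=3.503, apex=15.048, x_land=330.060, impact vy=-17.183
  bounce: vy ← 0.88·17.183 = 15.121

1 5.366 41.843 78.669
2 5.141 32.403 154.029
3 4.524 25.093 220.345
4 3.981 19.432 278.704
5 3.503 15.048 330.060
final: 330.060 15.121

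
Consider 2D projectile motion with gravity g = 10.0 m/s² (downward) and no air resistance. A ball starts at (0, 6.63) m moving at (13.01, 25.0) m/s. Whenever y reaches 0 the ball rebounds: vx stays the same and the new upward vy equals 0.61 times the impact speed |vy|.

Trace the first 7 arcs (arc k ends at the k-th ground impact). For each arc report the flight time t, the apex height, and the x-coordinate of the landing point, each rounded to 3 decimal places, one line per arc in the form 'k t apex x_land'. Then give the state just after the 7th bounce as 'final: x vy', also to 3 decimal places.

Arc 1: start y=6.630, vy=25.000 → t=5.252, apex=37.880, x_land=68.334, impact vy=-27.525
  bounce: vy ← 0.61·27.525 = 16.790
Arc 2: start y=0.000, vy=16.790 → t=3.358, apex=14.095, x_land=112.022, impact vy=-16.790
  bounce: vy ← 0.61·16.790 = 10.242
Arc 3: start y=0.000, vy=10.242 → t=2.048, apex=5.245, x_land=138.671, impact vy=-10.242
  bounce: vy ← 0.61·10.242 = 6.248
Arc 4: start y=0.000, vy=6.248 → t=1.250, apex=1.952, x_land=154.927, impact vy=-6.248
  bounce: vy ← 0.61·6.248 = 3.811
Arc 5: start y=0.000, vy=3.811 → t=0.762, apex=0.726, x_land=164.844, impact vy=-3.811
  bounce: vy ← 0.61·3.811 = 2.325
Arc 6: start y=0.000, vy=2.325 → t=0.465, apex=0.270, x_land=170.893, impact vy=-2.325
  bounce: vy ← 0.61·2.325 = 1.418
Arc 7: start y=0.000, vy=1.418 → t=0.284, apex=0.101, x_land=174.582, impact vy=-1.418
  bounce: vy ← 0.61·1.418 = 0.865

1 5.252 37.880 68.334
2 3.358 14.095 112.022
3 2.048 5.245 138.671
4 1.250 1.952 154.927
5 0.762 0.726 164.844
6 0.465 0.270 170.893
7 0.284 0.101 174.582
final: 174.582 0.865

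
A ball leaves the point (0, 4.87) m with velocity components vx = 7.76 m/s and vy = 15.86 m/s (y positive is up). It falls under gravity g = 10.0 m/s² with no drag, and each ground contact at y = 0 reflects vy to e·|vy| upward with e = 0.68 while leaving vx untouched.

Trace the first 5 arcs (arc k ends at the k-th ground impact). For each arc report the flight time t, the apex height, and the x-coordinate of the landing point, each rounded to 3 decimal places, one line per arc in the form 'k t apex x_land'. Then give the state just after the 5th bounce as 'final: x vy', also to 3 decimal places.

1 3.454 17.447 26.803
2 2.540 8.067 46.517
3 1.728 3.730 59.923
4 1.175 1.725 69.038
5 0.799 0.798 75.237
final: 75.237 2.716

Arc 1: start y=4.870, vy=15.860 → t=3.454, apex=17.447, x_land=26.803, impact vy=-18.680
  bounce: vy ← 0.68·18.680 = 12.702
Arc 2: start y=0.000, vy=12.702 → t=2.540, apex=8.067, x_land=46.517, impact vy=-12.702
  bounce: vy ← 0.68·12.702 = 8.638
Arc 3: start y=0.000, vy=8.638 → t=1.728, apex=3.730, x_land=59.923, impact vy=-8.638
  bounce: vy ← 0.68·8.638 = 5.874
Arc 4: start y=0.000, vy=5.874 → t=1.175, apex=1.725, x_land=69.038, impact vy=-5.874
  bounce: vy ← 0.68·5.874 = 3.994
Arc 5: start y=0.000, vy=3.994 → t=0.799, apex=0.798, x_land=75.237, impact vy=-3.994
  bounce: vy ← 0.68·3.994 = 2.716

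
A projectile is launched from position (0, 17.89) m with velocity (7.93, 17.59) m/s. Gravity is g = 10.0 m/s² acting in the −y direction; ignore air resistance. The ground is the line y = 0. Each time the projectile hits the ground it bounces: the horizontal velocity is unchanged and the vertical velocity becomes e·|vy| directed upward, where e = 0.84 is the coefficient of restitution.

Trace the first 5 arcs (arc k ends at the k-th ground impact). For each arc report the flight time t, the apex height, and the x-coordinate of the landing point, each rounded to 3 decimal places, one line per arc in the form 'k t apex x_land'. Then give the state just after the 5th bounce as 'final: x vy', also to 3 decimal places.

1 4.342 33.360 34.432
2 4.340 23.539 68.845
3 3.645 16.609 97.751
4 3.062 11.719 122.032
5 2.572 8.269 142.428
final: 142.428 10.803

Arc 1: start y=17.890, vy=17.590 → t=4.342, apex=33.360, x_land=34.432, impact vy=-25.830
  bounce: vy ← 0.84·25.830 = 21.698
Arc 2: start y=0.000, vy=21.698 → t=4.340, apex=23.539, x_land=68.845, impact vy=-21.698
  bounce: vy ← 0.84·21.698 = 18.226
Arc 3: start y=0.000, vy=18.226 → t=3.645, apex=16.609, x_land=97.751, impact vy=-18.226
  bounce: vy ← 0.84·18.226 = 15.310
Arc 4: start y=0.000, vy=15.310 → t=3.062, apex=11.719, x_land=122.032, impact vy=-15.310
  bounce: vy ← 0.84·15.310 = 12.860
Arc 5: start y=0.000, vy=12.860 → t=2.572, apex=8.269, x_land=142.428, impact vy=-12.860
  bounce: vy ← 0.84·12.860 = 10.803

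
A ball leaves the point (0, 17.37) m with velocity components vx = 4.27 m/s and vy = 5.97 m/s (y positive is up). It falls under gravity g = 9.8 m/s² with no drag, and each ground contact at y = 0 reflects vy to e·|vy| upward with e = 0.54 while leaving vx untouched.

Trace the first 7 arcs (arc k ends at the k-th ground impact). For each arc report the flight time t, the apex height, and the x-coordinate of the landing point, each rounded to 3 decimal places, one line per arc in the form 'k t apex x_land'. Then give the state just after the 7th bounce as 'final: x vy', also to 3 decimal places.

Arc 1: start y=17.370, vy=5.970 → t=2.588, apex=19.188, x_land=11.051, impact vy=-19.393
  bounce: vy ← 0.54·19.393 = 10.472
Arc 2: start y=0.000, vy=10.472 → t=2.137, apex=5.595, x_land=20.177, impact vy=-10.472
  bounce: vy ← 0.54·10.472 = 5.655
Arc 3: start y=0.000, vy=5.655 → t=1.154, apex=1.632, x_land=25.105, impact vy=-5.655
  bounce: vy ← 0.54·5.655 = 3.054
Arc 4: start y=0.000, vy=3.054 → t=0.623, apex=0.476, x_land=27.766, impact vy=-3.054
  bounce: vy ← 0.54·3.054 = 1.649
Arc 5: start y=0.000, vy=1.649 → t=0.337, apex=0.139, x_land=29.203, impact vy=-1.649
  bounce: vy ← 0.54·1.649 = 0.890
Arc 6: start y=0.000, vy=0.890 → t=0.182, apex=0.040, x_land=29.979, impact vy=-0.890
  bounce: vy ← 0.54·0.890 = 0.481
Arc 7: start y=0.000, vy=0.481 → t=0.098, apex=0.012, x_land=30.398, impact vy=-0.481
  bounce: vy ← 0.54·0.481 = 0.260

1 2.588 19.188 11.051
2 2.137 5.595 20.177
3 1.154 1.632 25.105
4 0.623 0.476 27.766
5 0.337 0.139 29.203
6 0.182 0.040 29.979
7 0.098 0.012 30.398
final: 30.398 0.260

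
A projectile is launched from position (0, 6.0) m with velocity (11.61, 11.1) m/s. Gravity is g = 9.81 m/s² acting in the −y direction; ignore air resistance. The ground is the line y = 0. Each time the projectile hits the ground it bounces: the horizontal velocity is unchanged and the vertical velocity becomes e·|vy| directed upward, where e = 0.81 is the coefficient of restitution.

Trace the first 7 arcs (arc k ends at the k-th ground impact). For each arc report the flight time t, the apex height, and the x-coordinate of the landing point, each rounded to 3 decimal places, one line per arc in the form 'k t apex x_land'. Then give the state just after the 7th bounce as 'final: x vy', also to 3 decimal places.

1 2.714 12.280 31.507
2 2.563 8.057 61.266
3 2.076 5.286 85.371
4 1.682 3.468 104.896
5 1.362 2.275 120.712
6 1.103 1.493 133.522
7 0.894 0.980 143.898
final: 143.898 3.551

Arc 1: start y=6.000, vy=11.100 → t=2.714, apex=12.280, x_land=31.507, impact vy=-15.522
  bounce: vy ← 0.81·15.522 = 12.573
Arc 2: start y=0.000, vy=12.573 → t=2.563, apex=8.057, x_land=61.266, impact vy=-12.573
  bounce: vy ← 0.81·12.573 = 10.184
Arc 3: start y=0.000, vy=10.184 → t=2.076, apex=5.286, x_land=85.371, impact vy=-10.184
  bounce: vy ← 0.81·10.184 = 8.249
Arc 4: start y=0.000, vy=8.249 → t=1.682, apex=3.468, x_land=104.896, impact vy=-8.249
  bounce: vy ← 0.81·8.249 = 6.682
Arc 5: start y=0.000, vy=6.682 → t=1.362, apex=2.275, x_land=120.712, impact vy=-6.682
  bounce: vy ← 0.81·6.682 = 5.412
Arc 6: start y=0.000, vy=5.412 → t=1.103, apex=1.493, x_land=133.522, impact vy=-5.412
  bounce: vy ← 0.81·5.412 = 4.384
Arc 7: start y=0.000, vy=4.384 → t=0.894, apex=0.980, x_land=143.898, impact vy=-4.384
  bounce: vy ← 0.81·4.384 = 3.551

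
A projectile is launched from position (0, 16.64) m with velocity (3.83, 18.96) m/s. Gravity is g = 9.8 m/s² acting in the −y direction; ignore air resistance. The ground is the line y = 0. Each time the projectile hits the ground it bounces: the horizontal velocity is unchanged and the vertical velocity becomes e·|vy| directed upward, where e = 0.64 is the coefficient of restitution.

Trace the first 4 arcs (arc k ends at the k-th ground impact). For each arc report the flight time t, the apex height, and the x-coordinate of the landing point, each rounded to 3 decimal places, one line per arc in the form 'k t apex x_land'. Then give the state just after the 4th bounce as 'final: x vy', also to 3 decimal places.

1 4.607 34.981 17.643
2 3.420 14.328 30.742
3 2.189 5.869 39.125
4 1.401 2.404 44.490
final: 44.490 4.393

Arc 1: start y=16.640, vy=18.960 → t=4.607, apex=34.981, x_land=17.643, impact vy=-26.184
  bounce: vy ← 0.64·26.184 = 16.758
Arc 2: start y=0.000, vy=16.758 → t=3.420, apex=14.328, x_land=30.742, impact vy=-16.758
  bounce: vy ← 0.64·16.758 = 10.725
Arc 3: start y=0.000, vy=10.725 → t=2.189, apex=5.869, x_land=39.125, impact vy=-10.725
  bounce: vy ← 0.64·10.725 = 6.864
Arc 4: start y=0.000, vy=6.864 → t=1.401, apex=2.404, x_land=44.490, impact vy=-6.864
  bounce: vy ← 0.64·6.864 = 4.393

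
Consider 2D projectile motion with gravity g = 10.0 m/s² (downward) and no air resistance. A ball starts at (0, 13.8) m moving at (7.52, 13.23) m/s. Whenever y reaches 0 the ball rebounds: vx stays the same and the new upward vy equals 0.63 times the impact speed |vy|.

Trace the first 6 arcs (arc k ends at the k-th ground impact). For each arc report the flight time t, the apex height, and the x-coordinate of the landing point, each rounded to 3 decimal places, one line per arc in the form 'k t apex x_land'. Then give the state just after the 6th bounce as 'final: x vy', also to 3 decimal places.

1 3.447 22.552 25.920
2 2.676 8.951 46.043
3 1.686 3.553 58.720
4 1.062 1.410 66.707
5 0.669 0.560 71.739
6 0.422 0.222 74.909
final: 74.909 1.328

Arc 1: start y=13.800, vy=13.230 → t=3.447, apex=22.552, x_land=25.920, impact vy=-21.238
  bounce: vy ← 0.63·21.238 = 13.380
Arc 2: start y=0.000, vy=13.380 → t=2.676, apex=8.951, x_land=46.043, impact vy=-13.380
  bounce: vy ← 0.63·13.380 = 8.429
Arc 3: start y=0.000, vy=8.429 → t=1.686, apex=3.553, x_land=58.720, impact vy=-8.429
  bounce: vy ← 0.63·8.429 = 5.310
Arc 4: start y=0.000, vy=5.310 → t=1.062, apex=1.410, x_land=66.707, impact vy=-5.310
  bounce: vy ← 0.63·5.310 = 3.346
Arc 5: start y=0.000, vy=3.346 → t=0.669, apex=0.560, x_land=71.739, impact vy=-3.346
  bounce: vy ← 0.63·3.346 = 2.108
Arc 6: start y=0.000, vy=2.108 → t=0.422, apex=0.222, x_land=74.909, impact vy=-2.108
  bounce: vy ← 0.63·2.108 = 1.328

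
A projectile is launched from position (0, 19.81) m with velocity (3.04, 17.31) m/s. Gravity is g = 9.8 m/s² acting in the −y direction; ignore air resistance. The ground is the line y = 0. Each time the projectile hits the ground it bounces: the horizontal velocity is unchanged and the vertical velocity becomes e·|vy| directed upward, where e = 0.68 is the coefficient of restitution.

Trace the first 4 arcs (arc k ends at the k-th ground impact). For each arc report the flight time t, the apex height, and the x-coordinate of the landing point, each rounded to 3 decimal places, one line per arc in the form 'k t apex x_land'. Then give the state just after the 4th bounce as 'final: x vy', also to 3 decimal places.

1 4.443 35.098 13.506
2 3.640 16.229 24.571
3 2.475 7.504 32.095
4 1.683 3.470 37.211
final: 37.211 5.608

Arc 1: start y=19.810, vy=17.310 → t=4.443, apex=35.098, x_land=13.506, impact vy=-26.228
  bounce: vy ← 0.68·26.228 = 17.835
Arc 2: start y=0.000, vy=17.835 → t=3.640, apex=16.229, x_land=24.571, impact vy=-17.835
  bounce: vy ← 0.68·17.835 = 12.128
Arc 3: start y=0.000, vy=12.128 → t=2.475, apex=7.504, x_land=32.095, impact vy=-12.128
  bounce: vy ← 0.68·12.128 = 8.247
Arc 4: start y=0.000, vy=8.247 → t=1.683, apex=3.470, x_land=37.211, impact vy=-8.247
  bounce: vy ← 0.68·8.247 = 5.608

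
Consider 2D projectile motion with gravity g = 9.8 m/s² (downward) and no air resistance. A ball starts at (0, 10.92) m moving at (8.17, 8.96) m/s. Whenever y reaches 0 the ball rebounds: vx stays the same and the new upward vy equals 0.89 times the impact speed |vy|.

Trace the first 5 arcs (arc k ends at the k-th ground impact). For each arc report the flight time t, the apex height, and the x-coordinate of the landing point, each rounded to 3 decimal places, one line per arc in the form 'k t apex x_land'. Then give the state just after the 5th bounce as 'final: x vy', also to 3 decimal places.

1 2.665 15.016 21.772
2 3.116 11.894 47.230
3 2.773 9.421 69.887
4 2.468 7.463 90.052
5 2.197 5.911 107.999
final: 107.999 9.580

Arc 1: start y=10.920, vy=8.960 → t=2.665, apex=15.016, x_land=21.772, impact vy=-17.156
  bounce: vy ← 0.89·17.156 = 15.268
Arc 2: start y=0.000, vy=15.268 → t=3.116, apex=11.894, x_land=47.230, impact vy=-15.268
  bounce: vy ← 0.89·15.268 = 13.589
Arc 3: start y=0.000, vy=13.589 → t=2.773, apex=9.421, x_land=69.887, impact vy=-13.589
  bounce: vy ← 0.89·13.589 = 12.094
Arc 4: start y=0.000, vy=12.094 → t=2.468, apex=7.463, x_land=90.052, impact vy=-12.094
  bounce: vy ← 0.89·12.094 = 10.764
Arc 5: start y=0.000, vy=10.764 → t=2.197, apex=5.911, x_land=107.999, impact vy=-10.764
  bounce: vy ← 0.89·10.764 = 9.580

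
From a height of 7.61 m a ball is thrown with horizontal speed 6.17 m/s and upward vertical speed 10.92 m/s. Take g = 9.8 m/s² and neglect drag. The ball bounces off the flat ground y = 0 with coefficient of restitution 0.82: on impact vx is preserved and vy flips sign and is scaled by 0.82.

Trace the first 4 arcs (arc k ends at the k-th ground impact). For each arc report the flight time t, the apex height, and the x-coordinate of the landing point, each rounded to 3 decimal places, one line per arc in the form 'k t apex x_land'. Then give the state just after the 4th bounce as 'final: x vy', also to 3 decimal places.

Arc 1: start y=7.610, vy=10.920 → t=2.786, apex=13.694, x_land=17.190, impact vy=-16.383
  bounce: vy ← 0.82·16.383 = 13.434
Arc 2: start y=0.000, vy=13.434 → t=2.742, apex=9.208, x_land=34.106, impact vy=-13.434
  bounce: vy ← 0.82·13.434 = 11.016
Arc 3: start y=0.000, vy=11.016 → t=2.248, apex=6.191, x_land=47.977, impact vy=-11.016
  bounce: vy ← 0.82·11.016 = 9.033
Arc 4: start y=0.000, vy=9.033 → t=1.843, apex=4.163, x_land=59.351, impact vy=-9.033
  bounce: vy ← 0.82·9.033 = 7.407

1 2.786 13.694 17.190
2 2.742 9.208 34.106
3 2.248 6.191 47.977
4 1.843 4.163 59.351
final: 59.351 7.407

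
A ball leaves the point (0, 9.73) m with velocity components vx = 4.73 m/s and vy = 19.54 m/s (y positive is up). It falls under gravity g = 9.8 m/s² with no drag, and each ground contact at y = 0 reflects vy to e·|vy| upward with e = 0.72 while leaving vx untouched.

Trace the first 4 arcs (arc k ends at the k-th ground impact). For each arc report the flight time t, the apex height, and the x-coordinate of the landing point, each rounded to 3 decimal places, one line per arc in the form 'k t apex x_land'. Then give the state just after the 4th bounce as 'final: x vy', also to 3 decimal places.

1 4.435 29.210 20.980
2 3.516 15.143 37.610
3 2.531 7.850 49.583
4 1.823 4.069 58.204
final: 58.204 6.430

Arc 1: start y=9.730, vy=19.540 → t=4.435, apex=29.210, x_land=20.980, impact vy=-23.927
  bounce: vy ← 0.72·23.927 = 17.228
Arc 2: start y=0.000, vy=17.228 → t=3.516, apex=15.143, x_land=37.610, impact vy=-17.228
  bounce: vy ← 0.72·17.228 = 12.404
Arc 3: start y=0.000, vy=12.404 → t=2.531, apex=7.850, x_land=49.583, impact vy=-12.404
  bounce: vy ← 0.72·12.404 = 8.931
Arc 4: start y=0.000, vy=8.931 → t=1.823, apex=4.069, x_land=58.204, impact vy=-8.931
  bounce: vy ← 0.72·8.931 = 6.430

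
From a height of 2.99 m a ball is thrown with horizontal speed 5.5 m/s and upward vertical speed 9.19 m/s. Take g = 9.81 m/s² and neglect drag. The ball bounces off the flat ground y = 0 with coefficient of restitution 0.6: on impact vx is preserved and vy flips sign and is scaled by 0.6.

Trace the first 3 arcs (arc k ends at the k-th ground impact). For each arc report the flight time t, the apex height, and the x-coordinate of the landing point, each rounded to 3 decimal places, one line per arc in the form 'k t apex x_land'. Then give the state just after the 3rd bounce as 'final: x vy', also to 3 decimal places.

1 2.156 7.295 11.860
2 1.463 2.626 19.908
3 0.878 0.945 24.738
final: 24.738 2.584

Arc 1: start y=2.990, vy=9.190 → t=2.156, apex=7.295, x_land=11.860, impact vy=-11.963
  bounce: vy ← 0.6·11.963 = 7.178
Arc 2: start y=0.000, vy=7.178 → t=1.463, apex=2.626, x_land=19.908, impact vy=-7.178
  bounce: vy ← 0.6·7.178 = 4.307
Arc 3: start y=0.000, vy=4.307 → t=0.878, apex=0.945, x_land=24.738, impact vy=-4.307
  bounce: vy ← 0.6·4.307 = 2.584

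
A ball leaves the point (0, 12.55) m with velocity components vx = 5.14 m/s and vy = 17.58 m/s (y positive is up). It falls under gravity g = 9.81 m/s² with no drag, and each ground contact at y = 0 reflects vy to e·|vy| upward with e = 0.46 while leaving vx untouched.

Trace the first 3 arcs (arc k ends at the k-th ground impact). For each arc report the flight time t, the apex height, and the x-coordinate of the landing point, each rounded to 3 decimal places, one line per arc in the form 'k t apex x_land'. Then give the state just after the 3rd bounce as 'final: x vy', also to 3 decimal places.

Arc 1: start y=12.550, vy=17.580 → t=4.194, apex=28.302, x_land=21.558, impact vy=-23.565
  bounce: vy ← 0.46·23.565 = 10.840
Arc 2: start y=0.000, vy=10.840 → t=2.210, apex=5.989, x_land=32.917, impact vy=-10.840
  bounce: vy ← 0.46·10.840 = 4.986
Arc 3: start y=0.000, vy=4.986 → t=1.017, apex=1.267, x_land=38.142, impact vy=-4.986
  bounce: vy ← 0.46·4.986 = 2.294

1 4.194 28.302 21.558
2 2.210 5.989 32.917
3 1.017 1.267 38.142
final: 38.142 2.294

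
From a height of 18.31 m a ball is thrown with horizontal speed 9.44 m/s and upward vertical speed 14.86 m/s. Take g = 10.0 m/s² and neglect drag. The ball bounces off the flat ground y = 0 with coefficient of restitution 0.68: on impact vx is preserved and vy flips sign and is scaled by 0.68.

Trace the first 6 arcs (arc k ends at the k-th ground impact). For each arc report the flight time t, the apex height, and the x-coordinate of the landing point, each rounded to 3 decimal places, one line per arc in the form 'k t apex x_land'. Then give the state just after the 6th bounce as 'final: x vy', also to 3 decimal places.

Arc 1: start y=18.310, vy=14.860 → t=3.909, apex=29.351, x_land=36.900, impact vy=-24.228
  bounce: vy ← 0.68·24.228 = 16.475
Arc 2: start y=0.000, vy=16.475 → t=3.295, apex=13.572, x_land=68.005, impact vy=-16.475
  bounce: vy ← 0.68·16.475 = 11.203
Arc 3: start y=0.000, vy=11.203 → t=2.241, apex=6.276, x_land=89.157, impact vy=-11.203
  bounce: vy ← 0.68·11.203 = 7.618
Arc 4: start y=0.000, vy=7.618 → t=1.524, apex=2.902, x_land=103.540, impact vy=-7.618
  bounce: vy ← 0.68·7.618 = 5.180
Arc 5: start y=0.000, vy=5.180 → t=1.036, apex=1.342, x_land=113.321, impact vy=-5.180
  bounce: vy ← 0.68·5.180 = 3.523
Arc 6: start y=0.000, vy=3.523 → t=0.705, apex=0.620, x_land=119.971, impact vy=-3.523
  bounce: vy ← 0.68·3.523 = 2.395

1 3.909 29.351 36.900
2 3.295 13.572 68.005
3 2.241 6.276 89.157
4 1.524 2.902 103.540
5 1.036 1.342 113.321
6 0.705 0.620 119.971
final: 119.971 2.395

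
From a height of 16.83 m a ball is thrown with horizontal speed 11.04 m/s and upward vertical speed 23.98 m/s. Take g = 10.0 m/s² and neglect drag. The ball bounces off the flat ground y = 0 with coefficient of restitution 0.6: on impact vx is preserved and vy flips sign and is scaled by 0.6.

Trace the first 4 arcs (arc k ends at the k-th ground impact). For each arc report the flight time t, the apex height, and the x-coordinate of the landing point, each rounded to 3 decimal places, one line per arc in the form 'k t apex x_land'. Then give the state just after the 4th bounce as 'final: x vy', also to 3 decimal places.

1 5.417 45.582 59.807
2 3.623 16.410 99.808
3 2.174 5.907 123.808
4 1.304 2.127 138.208
final: 138.208 3.913

Arc 1: start y=16.830, vy=23.980 → t=5.417, apex=45.582, x_land=59.807, impact vy=-30.193
  bounce: vy ← 0.6·30.193 = 18.116
Arc 2: start y=0.000, vy=18.116 → t=3.623, apex=16.410, x_land=99.808, impact vy=-18.116
  bounce: vy ← 0.6·18.116 = 10.870
Arc 3: start y=0.000, vy=10.870 → t=2.174, apex=5.907, x_land=123.808, impact vy=-10.870
  bounce: vy ← 0.6·10.870 = 6.522
Arc 4: start y=0.000, vy=6.522 → t=1.304, apex=2.127, x_land=138.208, impact vy=-6.522
  bounce: vy ← 0.6·6.522 = 3.913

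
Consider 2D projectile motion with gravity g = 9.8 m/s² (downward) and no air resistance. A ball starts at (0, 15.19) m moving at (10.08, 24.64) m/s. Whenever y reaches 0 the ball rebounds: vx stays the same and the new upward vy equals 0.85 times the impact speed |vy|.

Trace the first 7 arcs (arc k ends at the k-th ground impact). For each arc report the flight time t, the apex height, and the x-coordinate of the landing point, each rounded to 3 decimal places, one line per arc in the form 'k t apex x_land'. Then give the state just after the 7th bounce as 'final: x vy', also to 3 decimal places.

Arc 1: start y=15.190, vy=24.640 → t=5.584, apex=46.166, x_land=56.284, impact vy=-30.081
  bounce: vy ← 0.85·30.081 = 25.569
Arc 2: start y=0.000, vy=25.569 → t=5.218, apex=33.355, x_land=108.883, impact vy=-25.569
  bounce: vy ← 0.85·25.569 = 21.733
Arc 3: start y=0.000, vy=21.733 → t=4.435, apex=24.099, x_land=153.591, impact vy=-21.733
  bounce: vy ← 0.85·21.733 = 18.473
Arc 4: start y=0.000, vy=18.473 → t=3.770, apex=17.411, x_land=191.594, impact vy=-18.473
  bounce: vy ← 0.85·18.473 = 15.702
Arc 5: start y=0.000, vy=15.702 → t=3.205, apex=12.580, x_land=223.896, impact vy=-15.702
  bounce: vy ← 0.85·15.702 = 13.347
Arc 6: start y=0.000, vy=13.347 → t=2.724, apex=9.089, x_land=251.352, impact vy=-13.347
  bounce: vy ← 0.85·13.347 = 11.345
Arc 7: start y=0.000, vy=11.345 → t=2.315, apex=6.567, x_land=274.690, impact vy=-11.345
  bounce: vy ← 0.85·11.345 = 9.643

1 5.584 46.166 56.284
2 5.218 33.355 108.883
3 4.435 24.099 153.591
4 3.770 17.411 191.594
5 3.205 12.580 223.896
6 2.724 9.089 251.352
7 2.315 6.567 274.690
final: 274.690 9.643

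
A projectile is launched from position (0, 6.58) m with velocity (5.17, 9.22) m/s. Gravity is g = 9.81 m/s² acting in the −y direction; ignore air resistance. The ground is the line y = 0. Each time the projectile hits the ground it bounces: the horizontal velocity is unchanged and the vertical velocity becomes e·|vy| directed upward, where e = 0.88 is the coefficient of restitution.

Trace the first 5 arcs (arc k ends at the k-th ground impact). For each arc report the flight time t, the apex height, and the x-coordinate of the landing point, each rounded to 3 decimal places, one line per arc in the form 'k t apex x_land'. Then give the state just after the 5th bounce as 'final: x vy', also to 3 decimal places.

Arc 1: start y=6.580, vy=9.220 → t=2.431, apex=10.913, x_land=12.571, impact vy=-14.632
  bounce: vy ← 0.88·14.632 = 12.877
Arc 2: start y=0.000, vy=12.877 → t=2.625, apex=8.451, x_land=26.143, impact vy=-12.877
  bounce: vy ← 0.88·12.877 = 11.331
Arc 3: start y=0.000, vy=11.331 → t=2.310, apex=6.544, x_land=38.086, impact vy=-11.331
  bounce: vy ← 0.88·11.331 = 9.972
Arc 4: start y=0.000, vy=9.972 → t=2.033, apex=5.068, x_land=48.597, impact vy=-9.972
  bounce: vy ← 0.88·9.972 = 8.775
Arc 5: start y=0.000, vy=8.775 → t=1.789, apex=3.925, x_land=57.846, impact vy=-8.775
  bounce: vy ← 0.88·8.775 = 7.722

1 2.431 10.913 12.571
2 2.625 8.451 26.143
3 2.310 6.544 38.086
4 2.033 5.068 48.597
5 1.789 3.925 57.846
final: 57.846 7.722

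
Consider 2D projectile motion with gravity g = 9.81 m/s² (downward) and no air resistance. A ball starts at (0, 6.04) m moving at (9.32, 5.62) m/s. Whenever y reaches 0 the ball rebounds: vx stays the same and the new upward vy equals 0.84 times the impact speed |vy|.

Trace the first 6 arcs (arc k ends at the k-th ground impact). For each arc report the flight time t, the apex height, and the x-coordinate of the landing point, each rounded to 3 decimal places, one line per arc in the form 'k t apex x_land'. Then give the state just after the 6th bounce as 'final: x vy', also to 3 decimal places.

Arc 1: start y=6.040, vy=5.620 → t=1.822, apex=7.650, x_land=16.978, impact vy=-12.251
  bounce: vy ← 0.84·12.251 = 10.291
Arc 2: start y=0.000, vy=10.291 → t=2.098, apex=5.398, x_land=36.532, impact vy=-10.291
  bounce: vy ← 0.84·10.291 = 8.644
Arc 3: start y=0.000, vy=8.644 → t=1.762, apex=3.809, x_land=52.957, impact vy=-8.644
  bounce: vy ← 0.84·8.644 = 7.261
Arc 4: start y=0.000, vy=7.261 → t=1.480, apex=2.687, x_land=66.755, impact vy=-7.261
  bounce: vy ← 0.84·7.261 = 6.099
Arc 5: start y=0.000, vy=6.099 → t=1.244, apex=1.896, x_land=78.344, impact vy=-6.099
  bounce: vy ← 0.84·6.099 = 5.124
Arc 6: start y=0.000, vy=5.124 → t=1.045, apex=1.338, x_land=88.079, impact vy=-5.124
  bounce: vy ← 0.84·5.124 = 4.304

1 1.822 7.650 16.978
2 2.098 5.398 36.532
3 1.762 3.809 52.957
4 1.480 2.687 66.755
5 1.244 1.896 78.344
6 1.045 1.338 88.079
final: 88.079 4.304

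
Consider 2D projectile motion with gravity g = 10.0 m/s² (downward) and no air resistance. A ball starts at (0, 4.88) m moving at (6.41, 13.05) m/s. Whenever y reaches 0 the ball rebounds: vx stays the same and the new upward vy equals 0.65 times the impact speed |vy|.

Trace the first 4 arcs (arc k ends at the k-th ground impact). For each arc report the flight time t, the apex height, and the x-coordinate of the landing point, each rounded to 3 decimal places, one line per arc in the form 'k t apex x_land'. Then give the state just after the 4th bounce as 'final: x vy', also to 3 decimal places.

Arc 1: start y=4.880, vy=13.050 → t=2.942, apex=13.395, x_land=18.857, impact vy=-16.368
  bounce: vy ← 0.65·16.368 = 10.639
Arc 2: start y=0.000, vy=10.639 → t=2.128, apex=5.659, x_land=32.496, impact vy=-10.639
  bounce: vy ← 0.65·10.639 = 6.915
Arc 3: start y=0.000, vy=6.915 → t=1.383, apex=2.391, x_land=41.361, impact vy=-6.915
  bounce: vy ← 0.65·6.915 = 4.495
Arc 4: start y=0.000, vy=4.495 → t=0.899, apex=1.010, x_land=47.124, impact vy=-4.495
  bounce: vy ← 0.65·4.495 = 2.922

1 2.942 13.395 18.857
2 2.128 5.659 32.496
3 1.383 2.391 41.361
4 0.899 1.010 47.124
final: 47.124 2.922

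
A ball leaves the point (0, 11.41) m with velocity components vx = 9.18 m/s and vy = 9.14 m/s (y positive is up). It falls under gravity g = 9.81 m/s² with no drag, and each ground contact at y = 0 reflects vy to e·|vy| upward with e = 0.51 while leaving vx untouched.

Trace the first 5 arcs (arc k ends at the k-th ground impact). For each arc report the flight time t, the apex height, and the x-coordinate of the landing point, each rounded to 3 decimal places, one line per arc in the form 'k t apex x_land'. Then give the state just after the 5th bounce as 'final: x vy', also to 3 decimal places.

1 2.719 15.668 24.960
2 1.823 4.075 41.695
3 0.930 1.060 50.230
4 0.474 0.276 54.583
5 0.242 0.072 56.803
final: 56.803 0.605

Arc 1: start y=11.410, vy=9.140 → t=2.719, apex=15.668, x_land=24.960, impact vy=-17.533
  bounce: vy ← 0.51·17.533 = 8.942
Arc 2: start y=0.000, vy=8.942 → t=1.823, apex=4.075, x_land=41.695, impact vy=-8.942
  bounce: vy ← 0.51·8.942 = 4.560
Arc 3: start y=0.000, vy=4.560 → t=0.930, apex=1.060, x_land=50.230, impact vy=-4.560
  bounce: vy ← 0.51·4.560 = 2.326
Arc 4: start y=0.000, vy=2.326 → t=0.474, apex=0.276, x_land=54.583, impact vy=-2.326
  bounce: vy ← 0.51·2.326 = 1.186
Arc 5: start y=0.000, vy=1.186 → t=0.242, apex=0.072, x_land=56.803, impact vy=-1.186
  bounce: vy ← 0.51·1.186 = 0.605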